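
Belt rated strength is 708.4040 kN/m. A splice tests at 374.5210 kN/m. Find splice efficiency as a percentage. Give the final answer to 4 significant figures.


Eff = 374.5210 / 708.4040 * 100
Eff = 52.87 %


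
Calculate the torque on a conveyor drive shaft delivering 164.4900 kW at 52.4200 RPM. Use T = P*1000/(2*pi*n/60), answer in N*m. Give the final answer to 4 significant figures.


omega = 2*pi*52.4200/60 = 5.48941 rad/s
T = 164.4900*1000 / 5.48941
T = 29960 N*m


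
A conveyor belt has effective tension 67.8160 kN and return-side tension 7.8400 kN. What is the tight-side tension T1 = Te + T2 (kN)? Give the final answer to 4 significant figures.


T1 = Te + T2 = 67.8160 + 7.8400
T1 = 75.66 kN


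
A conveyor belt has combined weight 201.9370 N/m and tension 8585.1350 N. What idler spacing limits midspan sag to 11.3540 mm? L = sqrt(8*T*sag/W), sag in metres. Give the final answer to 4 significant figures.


sag = 11.3540/1000 = 0.011354 m
L = sqrt(8 * 8585.1350 * 0.011354 / 201.9370)
L = 1.965 m


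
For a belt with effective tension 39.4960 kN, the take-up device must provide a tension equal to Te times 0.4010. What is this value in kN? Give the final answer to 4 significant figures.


T_tu = 39.4960 * 0.4010
T_tu = 15.84 kN


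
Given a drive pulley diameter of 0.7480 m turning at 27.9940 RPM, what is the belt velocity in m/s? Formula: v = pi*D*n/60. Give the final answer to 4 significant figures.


v = pi * 0.7480 * 27.9940 / 60
v = 1.096 m/s


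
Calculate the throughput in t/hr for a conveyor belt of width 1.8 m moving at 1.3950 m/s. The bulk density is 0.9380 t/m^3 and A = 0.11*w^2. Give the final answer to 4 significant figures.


A = 0.11 * 1.8^2 = 0.3564 m^2
C = 0.3564 * 1.3950 * 0.9380 * 3600
C = 1679 t/hr


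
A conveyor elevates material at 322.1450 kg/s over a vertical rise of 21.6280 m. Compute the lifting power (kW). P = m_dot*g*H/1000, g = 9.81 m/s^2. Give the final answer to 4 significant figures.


P = 322.1450 * 9.81 * 21.6280 / 1000
P = 68.35 kW


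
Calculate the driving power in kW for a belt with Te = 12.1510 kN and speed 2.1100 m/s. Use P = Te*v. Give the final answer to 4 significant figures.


P = Te * v = 12.1510 * 2.1100
P = 25.64 kW


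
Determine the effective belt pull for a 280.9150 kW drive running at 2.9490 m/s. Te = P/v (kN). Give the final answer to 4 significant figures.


Te = P / v = 280.9150 / 2.9490
Te = 95.26 kN


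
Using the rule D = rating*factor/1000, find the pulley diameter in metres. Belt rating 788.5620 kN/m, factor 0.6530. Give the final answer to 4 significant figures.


D = 788.5620 * 0.6530 / 1000
D = 0.5149 m


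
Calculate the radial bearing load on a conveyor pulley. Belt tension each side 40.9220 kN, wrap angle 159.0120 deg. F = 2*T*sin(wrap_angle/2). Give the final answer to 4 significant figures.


F = 2 * 40.9220 * sin(159.0120/2 deg)
F = 80.48 kN


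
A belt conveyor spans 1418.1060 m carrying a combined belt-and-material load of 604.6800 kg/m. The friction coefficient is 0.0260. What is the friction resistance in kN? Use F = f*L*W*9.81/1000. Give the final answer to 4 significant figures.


F = 0.0260 * 1418.1060 * 604.6800 * 9.81 / 1000
F = 218.7 kN


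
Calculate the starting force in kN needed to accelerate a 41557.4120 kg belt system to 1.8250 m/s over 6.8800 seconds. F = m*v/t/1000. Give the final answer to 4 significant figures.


F = 41557.4120 * 1.8250 / 6.8800 / 1000
F = 11.02 kN


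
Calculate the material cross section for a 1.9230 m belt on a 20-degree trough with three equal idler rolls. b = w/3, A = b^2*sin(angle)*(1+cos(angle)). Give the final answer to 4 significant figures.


b = 1.9230/3 = 0.641 m
A = 0.641^2 * sin(20 deg) * (1 + cos(20 deg))
A = 0.2726 m^2


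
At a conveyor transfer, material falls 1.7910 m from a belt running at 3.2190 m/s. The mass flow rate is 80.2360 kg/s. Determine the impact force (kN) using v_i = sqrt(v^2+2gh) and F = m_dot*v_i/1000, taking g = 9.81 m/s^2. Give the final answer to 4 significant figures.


v_i = sqrt(3.2190^2 + 2*9.81*1.7910) = 6.74547 m/s
F = 80.2360 * 6.74547 / 1000
F = 0.5412 kN


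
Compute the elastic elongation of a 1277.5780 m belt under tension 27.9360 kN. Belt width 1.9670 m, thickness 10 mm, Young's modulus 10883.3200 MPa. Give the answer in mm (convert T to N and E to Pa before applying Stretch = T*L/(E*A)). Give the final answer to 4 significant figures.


A = 1.9670 * 0.01 = 0.01967 m^2
Stretch = 27.9360*1000 * 1277.5780 / (10883.3200e6 * 0.01967) * 1000
Stretch = 166.7 mm


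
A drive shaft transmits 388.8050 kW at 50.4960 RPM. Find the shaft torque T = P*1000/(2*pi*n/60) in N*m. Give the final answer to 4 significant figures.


omega = 2*pi*50.4960/60 = 5.28793 rad/s
T = 388.8050*1000 / 5.28793
T = 73530 N*m


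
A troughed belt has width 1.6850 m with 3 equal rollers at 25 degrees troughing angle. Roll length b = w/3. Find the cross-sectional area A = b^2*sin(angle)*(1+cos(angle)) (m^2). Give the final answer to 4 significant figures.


b = 1.6850/3 = 0.561667 m
A = 0.561667^2 * sin(25 deg) * (1 + cos(25 deg))
A = 0.2542 m^2


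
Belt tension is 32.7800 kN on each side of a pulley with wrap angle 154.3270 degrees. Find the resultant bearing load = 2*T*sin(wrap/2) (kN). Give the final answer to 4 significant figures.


F = 2 * 32.7800 * sin(154.3270/2 deg)
F = 63.92 kN


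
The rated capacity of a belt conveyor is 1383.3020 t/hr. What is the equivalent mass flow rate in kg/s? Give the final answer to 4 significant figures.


m_dot = 1383.3020 * 1000 / 3600
m_dot = 384.3 kg/s


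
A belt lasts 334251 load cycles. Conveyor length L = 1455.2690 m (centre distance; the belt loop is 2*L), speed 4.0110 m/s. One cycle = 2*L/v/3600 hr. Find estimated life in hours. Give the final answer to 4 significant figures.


cycle_time = 2 * 1455.2690 / 4.0110 / 3600 = 0.201566 hr
life = 334251 * 0.201566 = 67370 hours


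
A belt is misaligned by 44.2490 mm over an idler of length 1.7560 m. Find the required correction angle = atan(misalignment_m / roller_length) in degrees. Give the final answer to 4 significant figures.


misalign_m = 44.2490 / 1000 = 0.044249 m
angle = atan(0.044249 / 1.7560)
angle = 1.443 deg


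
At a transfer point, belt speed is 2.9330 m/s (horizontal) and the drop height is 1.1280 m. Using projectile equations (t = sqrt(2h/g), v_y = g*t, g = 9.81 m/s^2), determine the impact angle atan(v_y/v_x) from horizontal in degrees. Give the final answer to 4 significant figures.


t = sqrt(2*1.1280/9.81) = 0.479551 s
v_y = 9.81 * 0.479551 = 4.7044 m/s
angle = atan(4.7044 / 2.9330) = 58.06 deg


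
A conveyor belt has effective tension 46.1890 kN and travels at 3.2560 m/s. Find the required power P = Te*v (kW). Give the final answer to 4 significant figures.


P = Te * v = 46.1890 * 3.2560
P = 150.4 kW


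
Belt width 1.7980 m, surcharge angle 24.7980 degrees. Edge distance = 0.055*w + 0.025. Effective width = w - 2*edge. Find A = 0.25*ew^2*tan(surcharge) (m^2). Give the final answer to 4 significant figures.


edge = 0.055*1.7980 + 0.025 = 0.12389 m
ew = 1.7980 - 2*0.12389 = 1.55022 m
A = 0.25 * 1.55022^2 * tan(24.7980 deg)
A = 0.2776 m^2


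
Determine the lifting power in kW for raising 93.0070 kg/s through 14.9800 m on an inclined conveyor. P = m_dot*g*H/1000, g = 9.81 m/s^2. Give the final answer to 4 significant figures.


P = 93.0070 * 9.81 * 14.9800 / 1000
P = 13.67 kW


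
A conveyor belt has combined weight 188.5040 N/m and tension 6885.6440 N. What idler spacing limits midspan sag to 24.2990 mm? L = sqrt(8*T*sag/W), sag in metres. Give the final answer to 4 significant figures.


sag = 24.2990/1000 = 0.024299 m
L = sqrt(8 * 6885.6440 * 0.024299 / 188.5040)
L = 2.665 m


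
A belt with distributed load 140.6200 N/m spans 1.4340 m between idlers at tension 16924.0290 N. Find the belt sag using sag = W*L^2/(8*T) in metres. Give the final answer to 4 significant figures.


sag = 140.6200 * 1.4340^2 / (8 * 16924.0290)
sag = 0.002136 m


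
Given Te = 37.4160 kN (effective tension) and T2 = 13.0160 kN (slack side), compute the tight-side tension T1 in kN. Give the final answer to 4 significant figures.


T1 = Te + T2 = 37.4160 + 13.0160
T1 = 50.43 kN


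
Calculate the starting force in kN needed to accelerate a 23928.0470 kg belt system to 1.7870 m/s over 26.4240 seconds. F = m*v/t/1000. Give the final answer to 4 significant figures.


F = 23928.0470 * 1.7870 / 26.4240 / 1000
F = 1.618 kN


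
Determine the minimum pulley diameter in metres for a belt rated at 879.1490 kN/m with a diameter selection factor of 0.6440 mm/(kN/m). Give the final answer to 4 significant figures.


D = 879.1490 * 0.6440 / 1000
D = 0.5662 m


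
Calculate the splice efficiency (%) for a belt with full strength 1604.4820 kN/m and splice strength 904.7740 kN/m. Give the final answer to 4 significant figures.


Eff = 904.7740 / 1604.4820 * 100
Eff = 56.39 %


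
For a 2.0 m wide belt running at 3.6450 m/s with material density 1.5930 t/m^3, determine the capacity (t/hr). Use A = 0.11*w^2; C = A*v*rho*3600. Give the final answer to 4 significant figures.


A = 0.11 * 2.0^2 = 0.44 m^2
C = 0.44 * 3.6450 * 1.5930 * 3600
C = 9197 t/hr


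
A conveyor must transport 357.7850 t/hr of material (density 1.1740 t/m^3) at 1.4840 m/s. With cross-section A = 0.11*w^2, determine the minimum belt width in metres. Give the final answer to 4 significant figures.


A_req = 357.7850 / (1.4840 * 1.1740 * 3600) = 0.057045 m^2
w = sqrt(0.057045 / 0.11)
w = 0.7201 m


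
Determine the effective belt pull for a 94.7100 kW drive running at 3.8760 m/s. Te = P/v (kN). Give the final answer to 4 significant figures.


Te = P / v = 94.7100 / 3.8760
Te = 24.43 kN


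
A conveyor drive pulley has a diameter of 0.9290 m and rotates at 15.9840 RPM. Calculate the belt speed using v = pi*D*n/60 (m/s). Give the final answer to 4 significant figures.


v = pi * 0.9290 * 15.9840 / 60
v = 0.7775 m/s


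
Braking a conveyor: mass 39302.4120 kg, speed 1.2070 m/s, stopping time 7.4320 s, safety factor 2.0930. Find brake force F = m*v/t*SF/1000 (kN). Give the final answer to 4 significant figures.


F = 39302.4120 * 1.2070 / 7.4320 * 2.0930 / 1000
F = 13.36 kN


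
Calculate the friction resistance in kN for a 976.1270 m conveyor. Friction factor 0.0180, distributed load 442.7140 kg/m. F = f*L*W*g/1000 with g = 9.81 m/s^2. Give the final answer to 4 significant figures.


F = 0.0180 * 976.1270 * 442.7140 * 9.81 / 1000
F = 76.31 kN


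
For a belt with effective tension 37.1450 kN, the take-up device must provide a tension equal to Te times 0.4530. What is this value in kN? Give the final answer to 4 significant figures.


T_tu = 37.1450 * 0.4530
T_tu = 16.83 kN


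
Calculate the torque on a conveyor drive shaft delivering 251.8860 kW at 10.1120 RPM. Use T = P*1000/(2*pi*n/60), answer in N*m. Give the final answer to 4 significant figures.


omega = 2*pi*10.1120/60 = 1.05893 rad/s
T = 251.8860*1000 / 1.05893
T = 237900 N*m


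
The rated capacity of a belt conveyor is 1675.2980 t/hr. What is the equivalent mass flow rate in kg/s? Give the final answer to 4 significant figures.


m_dot = 1675.2980 * 1000 / 3600
m_dot = 465.4 kg/s


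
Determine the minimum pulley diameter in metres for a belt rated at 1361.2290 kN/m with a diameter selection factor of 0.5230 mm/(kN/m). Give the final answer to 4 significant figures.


D = 1361.2290 * 0.5230 / 1000
D = 0.7119 m


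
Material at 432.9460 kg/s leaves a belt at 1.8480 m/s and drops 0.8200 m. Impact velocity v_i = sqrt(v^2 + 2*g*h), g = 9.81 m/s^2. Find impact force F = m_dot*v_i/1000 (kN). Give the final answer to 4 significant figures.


v_i = sqrt(1.8480^2 + 2*9.81*0.8200) = 4.41628 m/s
F = 432.9460 * 4.41628 / 1000
F = 1.912 kN


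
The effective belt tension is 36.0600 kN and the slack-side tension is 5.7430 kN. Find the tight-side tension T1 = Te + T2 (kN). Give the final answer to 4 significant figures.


T1 = Te + T2 = 36.0600 + 5.7430
T1 = 41.80 kN


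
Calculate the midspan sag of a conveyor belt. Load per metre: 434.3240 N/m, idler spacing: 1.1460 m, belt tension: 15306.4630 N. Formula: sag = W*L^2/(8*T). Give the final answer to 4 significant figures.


sag = 434.3240 * 1.1460^2 / (8 * 15306.4630)
sag = 0.004658 m


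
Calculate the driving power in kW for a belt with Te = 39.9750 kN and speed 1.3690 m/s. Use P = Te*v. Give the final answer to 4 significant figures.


P = Te * v = 39.9750 * 1.3690
P = 54.73 kW


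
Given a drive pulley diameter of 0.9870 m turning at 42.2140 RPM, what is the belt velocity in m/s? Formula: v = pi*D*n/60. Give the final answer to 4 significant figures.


v = pi * 0.9870 * 42.2140 / 60
v = 2.182 m/s


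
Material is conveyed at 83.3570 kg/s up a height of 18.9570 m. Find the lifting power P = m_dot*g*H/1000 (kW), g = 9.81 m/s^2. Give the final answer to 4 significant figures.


P = 83.3570 * 9.81 * 18.9570 / 1000
P = 15.50 kW


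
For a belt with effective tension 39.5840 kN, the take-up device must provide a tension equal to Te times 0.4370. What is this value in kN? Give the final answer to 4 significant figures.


T_tu = 39.5840 * 0.4370
T_tu = 17.30 kN


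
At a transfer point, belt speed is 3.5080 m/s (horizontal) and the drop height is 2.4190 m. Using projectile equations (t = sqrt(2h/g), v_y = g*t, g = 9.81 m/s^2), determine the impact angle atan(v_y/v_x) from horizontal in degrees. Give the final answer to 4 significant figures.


t = sqrt(2*2.4190/9.81) = 0.702261 s
v_y = 9.81 * 0.702261 = 6.88918 m/s
angle = atan(6.88918 / 3.5080) = 63.01 deg


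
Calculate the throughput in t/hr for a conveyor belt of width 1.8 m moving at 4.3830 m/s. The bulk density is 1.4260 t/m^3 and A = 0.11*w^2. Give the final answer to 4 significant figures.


A = 0.11 * 1.8^2 = 0.3564 m^2
C = 0.3564 * 4.3830 * 1.4260 * 3600
C = 8019 t/hr


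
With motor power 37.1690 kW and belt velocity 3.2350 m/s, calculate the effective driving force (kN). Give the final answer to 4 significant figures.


Te = P / v = 37.1690 / 3.2350
Te = 11.49 kN


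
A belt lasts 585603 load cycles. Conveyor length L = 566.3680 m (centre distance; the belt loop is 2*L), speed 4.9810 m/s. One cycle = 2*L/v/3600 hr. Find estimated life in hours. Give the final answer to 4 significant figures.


cycle_time = 2 * 566.3680 / 4.9810 / 3600 = 0.0631698 hr
life = 585603 * 0.0631698 = 36990 hours


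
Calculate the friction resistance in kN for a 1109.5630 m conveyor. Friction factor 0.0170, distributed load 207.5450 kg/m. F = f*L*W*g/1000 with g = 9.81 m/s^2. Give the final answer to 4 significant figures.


F = 0.0170 * 1109.5630 * 207.5450 * 9.81 / 1000
F = 38.40 kN


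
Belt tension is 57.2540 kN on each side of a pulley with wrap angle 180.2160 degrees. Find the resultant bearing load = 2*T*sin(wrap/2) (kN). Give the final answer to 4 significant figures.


F = 2 * 57.2540 * sin(180.2160/2 deg)
F = 114.5 kN


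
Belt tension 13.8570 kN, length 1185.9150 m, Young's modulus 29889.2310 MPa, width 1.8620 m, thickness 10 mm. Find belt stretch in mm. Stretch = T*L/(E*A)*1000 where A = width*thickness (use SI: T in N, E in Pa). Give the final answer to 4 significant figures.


A = 1.8620 * 0.01 = 0.01862 m^2
Stretch = 13.8570*1000 * 1185.9150 / (29889.2310e6 * 0.01862) * 1000
Stretch = 29.53 mm


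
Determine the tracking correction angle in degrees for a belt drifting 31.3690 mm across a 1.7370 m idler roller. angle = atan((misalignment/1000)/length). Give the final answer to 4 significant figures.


misalign_m = 31.3690 / 1000 = 0.031369 m
angle = atan(0.031369 / 1.7370)
angle = 1.035 deg


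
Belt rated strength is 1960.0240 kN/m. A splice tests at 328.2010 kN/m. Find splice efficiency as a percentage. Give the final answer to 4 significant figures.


Eff = 328.2010 / 1960.0240 * 100
Eff = 16.74 %


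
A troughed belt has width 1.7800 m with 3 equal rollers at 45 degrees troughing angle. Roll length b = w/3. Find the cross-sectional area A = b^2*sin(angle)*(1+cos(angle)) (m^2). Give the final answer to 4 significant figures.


b = 1.7800/3 = 0.593333 m
A = 0.593333^2 * sin(45 deg) * (1 + cos(45 deg))
A = 0.4250 m^2


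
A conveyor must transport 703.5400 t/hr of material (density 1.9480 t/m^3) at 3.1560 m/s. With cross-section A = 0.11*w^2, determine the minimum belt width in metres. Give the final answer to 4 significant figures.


A_req = 703.5400 / (3.1560 * 1.9480 * 3600) = 0.0317878 m^2
w = sqrt(0.0317878 / 0.11)
w = 0.5376 m


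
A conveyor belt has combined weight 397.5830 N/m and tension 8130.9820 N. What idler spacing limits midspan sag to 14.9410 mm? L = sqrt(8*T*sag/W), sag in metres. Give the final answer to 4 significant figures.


sag = 14.9410/1000 = 0.014941 m
L = sqrt(8 * 8130.9820 * 0.014941 / 397.5830)
L = 1.563 m


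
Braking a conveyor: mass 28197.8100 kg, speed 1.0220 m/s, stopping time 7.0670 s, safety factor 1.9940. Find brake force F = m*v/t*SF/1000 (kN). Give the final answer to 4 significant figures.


F = 28197.8100 * 1.0220 / 7.0670 * 1.9940 / 1000
F = 8.131 kN


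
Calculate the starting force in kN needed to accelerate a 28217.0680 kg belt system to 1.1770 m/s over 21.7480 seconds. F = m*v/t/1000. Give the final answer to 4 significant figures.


F = 28217.0680 * 1.1770 / 21.7480 / 1000
F = 1.527 kN


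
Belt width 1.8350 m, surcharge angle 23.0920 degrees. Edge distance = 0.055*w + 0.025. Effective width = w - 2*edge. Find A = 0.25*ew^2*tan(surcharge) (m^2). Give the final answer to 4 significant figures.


edge = 0.055*1.8350 + 0.025 = 0.125925 m
ew = 1.8350 - 2*0.125925 = 1.58315 m
A = 0.25 * 1.58315^2 * tan(23.0920 deg)
A = 0.2672 m^2


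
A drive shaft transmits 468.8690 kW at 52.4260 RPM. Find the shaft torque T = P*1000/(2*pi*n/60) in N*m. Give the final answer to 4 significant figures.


omega = 2*pi*52.4260/60 = 5.49004 rad/s
T = 468.8690*1000 / 5.49004
T = 85400 N*m


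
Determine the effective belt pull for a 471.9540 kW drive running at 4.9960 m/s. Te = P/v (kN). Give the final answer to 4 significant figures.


Te = P / v = 471.9540 / 4.9960
Te = 94.47 kN


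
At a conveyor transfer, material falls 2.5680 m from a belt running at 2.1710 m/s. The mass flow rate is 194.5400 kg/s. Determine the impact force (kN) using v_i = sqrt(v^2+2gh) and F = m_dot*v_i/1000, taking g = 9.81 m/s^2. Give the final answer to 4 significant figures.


v_i = sqrt(2.1710^2 + 2*9.81*2.5680) = 7.42276 m/s
F = 194.5400 * 7.42276 / 1000
F = 1.444 kN


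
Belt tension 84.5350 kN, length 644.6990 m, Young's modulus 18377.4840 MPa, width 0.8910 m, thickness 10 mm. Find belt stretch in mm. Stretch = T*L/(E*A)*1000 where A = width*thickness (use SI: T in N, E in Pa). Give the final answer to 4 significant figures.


A = 0.8910 * 0.01 = 0.00891 m^2
Stretch = 84.5350*1000 * 644.6990 / (18377.4840e6 * 0.00891) * 1000
Stretch = 332.8 mm


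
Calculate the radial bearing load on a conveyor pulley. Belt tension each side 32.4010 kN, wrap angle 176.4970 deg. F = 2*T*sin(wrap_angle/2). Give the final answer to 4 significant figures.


F = 2 * 32.4010 * sin(176.4970/2 deg)
F = 64.77 kN


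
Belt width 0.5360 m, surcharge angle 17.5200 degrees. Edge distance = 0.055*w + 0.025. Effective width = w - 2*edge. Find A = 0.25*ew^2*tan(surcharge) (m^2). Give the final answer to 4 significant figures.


edge = 0.055*0.5360 + 0.025 = 0.05448 m
ew = 0.5360 - 2*0.05448 = 0.42704 m
A = 0.25 * 0.42704^2 * tan(17.5200 deg)
A = 0.01439 m^2


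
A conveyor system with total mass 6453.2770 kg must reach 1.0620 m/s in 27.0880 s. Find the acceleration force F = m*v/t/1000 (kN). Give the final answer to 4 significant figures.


F = 6453.2770 * 1.0620 / 27.0880 / 1000
F = 0.2530 kN


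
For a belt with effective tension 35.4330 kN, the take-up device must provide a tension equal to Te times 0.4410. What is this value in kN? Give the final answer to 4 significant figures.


T_tu = 35.4330 * 0.4410
T_tu = 15.63 kN


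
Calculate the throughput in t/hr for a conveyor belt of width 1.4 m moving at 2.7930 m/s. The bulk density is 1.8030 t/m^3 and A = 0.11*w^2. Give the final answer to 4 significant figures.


A = 0.11 * 1.4^2 = 0.2156 m^2
C = 0.2156 * 2.7930 * 1.8030 * 3600
C = 3909 t/hr


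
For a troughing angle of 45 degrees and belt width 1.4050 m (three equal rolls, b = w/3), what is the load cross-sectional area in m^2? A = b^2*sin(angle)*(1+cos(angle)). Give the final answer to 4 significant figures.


b = 1.4050/3 = 0.468333 m
A = 0.468333^2 * sin(45 deg) * (1 + cos(45 deg))
A = 0.2648 m^2


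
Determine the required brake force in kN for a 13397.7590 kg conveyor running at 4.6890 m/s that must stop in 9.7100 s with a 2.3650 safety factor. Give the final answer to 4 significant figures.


F = 13397.7590 * 4.6890 / 9.7100 * 2.3650 / 1000
F = 15.30 kN


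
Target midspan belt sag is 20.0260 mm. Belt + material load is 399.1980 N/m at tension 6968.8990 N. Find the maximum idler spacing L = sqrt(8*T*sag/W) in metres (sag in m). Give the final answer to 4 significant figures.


sag = 20.0260/1000 = 0.020026 m
L = sqrt(8 * 6968.8990 * 0.020026 / 399.1980)
L = 1.672 m


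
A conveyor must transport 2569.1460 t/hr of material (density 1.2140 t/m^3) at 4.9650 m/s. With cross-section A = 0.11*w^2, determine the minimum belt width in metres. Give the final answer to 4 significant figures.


A_req = 2569.1460 / (4.9650 * 1.2140 * 3600) = 0.118399 m^2
w = sqrt(0.118399 / 0.11)
w = 1.037 m


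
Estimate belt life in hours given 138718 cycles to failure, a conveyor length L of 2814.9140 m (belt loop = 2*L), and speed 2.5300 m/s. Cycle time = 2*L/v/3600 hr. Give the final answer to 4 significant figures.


cycle_time = 2 * 2814.9140 / 2.5300 / 3600 = 0.618119 hr
life = 138718 * 0.618119 = 85740 hours


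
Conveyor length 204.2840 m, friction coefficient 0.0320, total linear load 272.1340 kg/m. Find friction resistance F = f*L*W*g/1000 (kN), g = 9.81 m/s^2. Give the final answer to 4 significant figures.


F = 0.0320 * 204.2840 * 272.1340 * 9.81 / 1000
F = 17.45 kN


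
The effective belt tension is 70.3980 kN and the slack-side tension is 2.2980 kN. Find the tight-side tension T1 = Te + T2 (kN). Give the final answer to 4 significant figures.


T1 = Te + T2 = 70.3980 + 2.2980
T1 = 72.70 kN


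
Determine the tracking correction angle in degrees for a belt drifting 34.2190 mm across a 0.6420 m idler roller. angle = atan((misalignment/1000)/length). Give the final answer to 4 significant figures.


misalign_m = 34.2190 / 1000 = 0.034219 m
angle = atan(0.034219 / 0.6420)
angle = 3.051 deg


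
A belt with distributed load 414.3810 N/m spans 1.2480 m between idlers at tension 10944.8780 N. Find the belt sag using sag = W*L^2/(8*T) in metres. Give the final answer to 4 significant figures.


sag = 414.3810 * 1.2480^2 / (8 * 10944.8780)
sag = 0.007371 m


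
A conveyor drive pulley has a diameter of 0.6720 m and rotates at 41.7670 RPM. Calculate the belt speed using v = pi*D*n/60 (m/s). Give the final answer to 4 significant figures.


v = pi * 0.6720 * 41.7670 / 60
v = 1.470 m/s


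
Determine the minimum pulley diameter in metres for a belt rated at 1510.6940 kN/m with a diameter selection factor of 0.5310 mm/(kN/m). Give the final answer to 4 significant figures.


D = 1510.6940 * 0.5310 / 1000
D = 0.8022 m


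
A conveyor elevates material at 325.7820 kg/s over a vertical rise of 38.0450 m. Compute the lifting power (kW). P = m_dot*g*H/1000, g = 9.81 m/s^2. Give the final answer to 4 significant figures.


P = 325.7820 * 9.81 * 38.0450 / 1000
P = 121.6 kW


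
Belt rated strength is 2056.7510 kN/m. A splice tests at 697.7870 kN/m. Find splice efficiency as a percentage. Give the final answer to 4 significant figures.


Eff = 697.7870 / 2056.7510 * 100
Eff = 33.93 %


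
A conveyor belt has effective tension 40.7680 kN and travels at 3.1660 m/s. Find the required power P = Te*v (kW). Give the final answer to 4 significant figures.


P = Te * v = 40.7680 * 3.1660
P = 129.1 kW


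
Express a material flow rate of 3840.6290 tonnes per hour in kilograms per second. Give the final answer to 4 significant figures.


m_dot = 3840.6290 * 1000 / 3600
m_dot = 1067 kg/s


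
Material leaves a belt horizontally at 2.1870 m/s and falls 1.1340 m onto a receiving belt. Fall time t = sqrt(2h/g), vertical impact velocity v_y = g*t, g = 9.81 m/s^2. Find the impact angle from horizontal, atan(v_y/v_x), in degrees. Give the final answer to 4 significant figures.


t = sqrt(2*1.1340/9.81) = 0.480825 s
v_y = 9.81 * 0.480825 = 4.71689 m/s
angle = atan(4.71689 / 2.1870) = 65.13 deg


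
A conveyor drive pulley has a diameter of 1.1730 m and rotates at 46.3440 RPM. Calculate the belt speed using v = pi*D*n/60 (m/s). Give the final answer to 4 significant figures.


v = pi * 1.1730 * 46.3440 / 60
v = 2.846 m/s


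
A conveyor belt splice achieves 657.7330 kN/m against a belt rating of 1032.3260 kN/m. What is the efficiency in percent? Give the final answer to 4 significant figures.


Eff = 657.7330 / 1032.3260 * 100
Eff = 63.71 %


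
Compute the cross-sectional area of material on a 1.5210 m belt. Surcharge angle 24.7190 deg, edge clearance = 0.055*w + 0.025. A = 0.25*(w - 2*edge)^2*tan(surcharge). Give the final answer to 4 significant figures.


edge = 0.055*1.5210 + 0.025 = 0.108655 m
ew = 1.5210 - 2*0.108655 = 1.30369 m
A = 0.25 * 1.30369^2 * tan(24.7190 deg)
A = 0.1956 m^2


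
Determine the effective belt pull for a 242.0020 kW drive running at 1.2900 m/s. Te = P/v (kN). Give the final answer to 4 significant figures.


Te = P / v = 242.0020 / 1.2900
Te = 187.6 kN


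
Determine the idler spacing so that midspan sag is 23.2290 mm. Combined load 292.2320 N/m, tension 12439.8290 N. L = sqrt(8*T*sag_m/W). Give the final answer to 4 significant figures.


sag = 23.2290/1000 = 0.023229 m
L = sqrt(8 * 12439.8290 * 0.023229 / 292.2320)
L = 2.813 m


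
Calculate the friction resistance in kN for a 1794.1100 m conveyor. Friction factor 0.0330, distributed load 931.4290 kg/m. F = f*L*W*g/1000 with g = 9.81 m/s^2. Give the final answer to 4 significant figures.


F = 0.0330 * 1794.1100 * 931.4290 * 9.81 / 1000
F = 541.0 kN


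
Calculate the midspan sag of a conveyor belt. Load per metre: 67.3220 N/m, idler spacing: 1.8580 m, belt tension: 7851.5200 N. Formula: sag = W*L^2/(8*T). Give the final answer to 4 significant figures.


sag = 67.3220 * 1.8580^2 / (8 * 7851.5200)
sag = 0.003700 m


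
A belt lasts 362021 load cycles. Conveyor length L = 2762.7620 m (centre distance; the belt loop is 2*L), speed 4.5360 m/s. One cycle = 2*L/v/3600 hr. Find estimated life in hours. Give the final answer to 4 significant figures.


cycle_time = 2 * 2762.7620 / 4.5360 / 3600 = 0.338375 hr
life = 362021 * 0.338375 = 122500 hours


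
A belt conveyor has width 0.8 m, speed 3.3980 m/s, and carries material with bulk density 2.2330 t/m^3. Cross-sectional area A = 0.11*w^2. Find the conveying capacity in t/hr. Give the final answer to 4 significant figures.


A = 0.11 * 0.8^2 = 0.0704 m^2
C = 0.0704 * 3.3980 * 2.2330 * 3600
C = 1923 t/hr


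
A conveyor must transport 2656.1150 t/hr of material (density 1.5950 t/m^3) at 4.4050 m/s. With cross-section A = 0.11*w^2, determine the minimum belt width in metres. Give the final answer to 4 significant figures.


A_req = 2656.1150 / (4.4050 * 1.5950 * 3600) = 0.105012 m^2
w = sqrt(0.105012 / 0.11)
w = 0.9771 m


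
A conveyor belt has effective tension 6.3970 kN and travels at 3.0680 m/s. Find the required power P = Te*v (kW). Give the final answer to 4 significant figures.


P = Te * v = 6.3970 * 3.0680
P = 19.63 kW


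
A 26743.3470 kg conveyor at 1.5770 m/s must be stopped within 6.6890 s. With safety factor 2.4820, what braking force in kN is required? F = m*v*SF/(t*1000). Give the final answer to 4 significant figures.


F = 26743.3470 * 1.5770 / 6.6890 * 2.4820 / 1000
F = 15.65 kN


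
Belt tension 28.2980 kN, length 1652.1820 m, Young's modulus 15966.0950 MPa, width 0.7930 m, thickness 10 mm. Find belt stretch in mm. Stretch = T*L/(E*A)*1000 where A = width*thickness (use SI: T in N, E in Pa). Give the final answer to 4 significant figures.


A = 0.7930 * 0.01 = 0.00793 m^2
Stretch = 28.2980*1000 * 1652.1820 / (15966.0950e6 * 0.00793) * 1000
Stretch = 369.3 mm


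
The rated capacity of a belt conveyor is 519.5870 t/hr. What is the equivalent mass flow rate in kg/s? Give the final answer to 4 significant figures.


m_dot = 519.5870 * 1000 / 3600
m_dot = 144.3 kg/s


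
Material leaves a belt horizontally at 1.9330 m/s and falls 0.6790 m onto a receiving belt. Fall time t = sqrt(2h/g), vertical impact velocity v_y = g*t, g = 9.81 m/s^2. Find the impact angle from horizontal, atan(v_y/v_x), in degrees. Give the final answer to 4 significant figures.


t = sqrt(2*0.6790/9.81) = 0.372062 s
v_y = 9.81 * 0.372062 = 3.64993 m/s
angle = atan(3.64993 / 1.9330) = 62.09 deg


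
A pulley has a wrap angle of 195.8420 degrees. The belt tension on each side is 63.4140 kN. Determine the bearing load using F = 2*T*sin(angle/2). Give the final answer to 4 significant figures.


F = 2 * 63.4140 * sin(195.8420/2 deg)
F = 125.6 kN


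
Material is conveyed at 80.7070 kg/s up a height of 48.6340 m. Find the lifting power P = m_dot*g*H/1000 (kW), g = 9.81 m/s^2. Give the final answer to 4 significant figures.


P = 80.7070 * 9.81 * 48.6340 / 1000
P = 38.51 kW


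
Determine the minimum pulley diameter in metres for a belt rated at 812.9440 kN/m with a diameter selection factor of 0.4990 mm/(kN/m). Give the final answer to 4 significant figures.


D = 812.9440 * 0.4990 / 1000
D = 0.4057 m


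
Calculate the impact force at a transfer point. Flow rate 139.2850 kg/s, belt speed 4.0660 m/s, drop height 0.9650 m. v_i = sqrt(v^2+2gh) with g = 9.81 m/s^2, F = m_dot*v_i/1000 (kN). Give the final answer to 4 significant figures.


v_i = sqrt(4.0660^2 + 2*9.81*0.9650) = 5.9553 m/s
F = 139.2850 * 5.9553 / 1000
F = 0.8295 kN


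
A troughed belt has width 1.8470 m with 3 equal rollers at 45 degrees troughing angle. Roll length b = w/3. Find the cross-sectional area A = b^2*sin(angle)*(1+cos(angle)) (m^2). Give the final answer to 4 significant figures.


b = 1.8470/3 = 0.615667 m
A = 0.615667^2 * sin(45 deg) * (1 + cos(45 deg))
A = 0.4575 m^2


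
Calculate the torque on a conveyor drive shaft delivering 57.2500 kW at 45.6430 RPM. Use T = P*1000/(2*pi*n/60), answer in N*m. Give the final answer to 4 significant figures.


omega = 2*pi*45.6430/60 = 4.77972 rad/s
T = 57.2500*1000 / 4.77972
T = 11980 N*m


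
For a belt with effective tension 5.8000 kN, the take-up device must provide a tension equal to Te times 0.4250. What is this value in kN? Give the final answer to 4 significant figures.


T_tu = 5.8000 * 0.4250
T_tu = 2.465 kN


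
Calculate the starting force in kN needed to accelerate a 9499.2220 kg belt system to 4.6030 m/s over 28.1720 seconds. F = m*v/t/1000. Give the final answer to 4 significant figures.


F = 9499.2220 * 4.6030 / 28.1720 / 1000
F = 1.552 kN


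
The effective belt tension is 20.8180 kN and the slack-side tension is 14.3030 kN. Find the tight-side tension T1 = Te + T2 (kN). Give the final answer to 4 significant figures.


T1 = Te + T2 = 20.8180 + 14.3030
T1 = 35.12 kN


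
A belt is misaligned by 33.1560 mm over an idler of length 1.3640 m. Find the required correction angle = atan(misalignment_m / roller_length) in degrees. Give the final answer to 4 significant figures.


misalign_m = 33.1560 / 1000 = 0.033156 m
angle = atan(0.033156 / 1.3640)
angle = 1.392 deg


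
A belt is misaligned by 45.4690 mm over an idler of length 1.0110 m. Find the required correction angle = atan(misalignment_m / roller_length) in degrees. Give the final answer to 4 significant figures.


misalign_m = 45.4690 / 1000 = 0.045469 m
angle = atan(0.045469 / 1.0110)
angle = 2.575 deg


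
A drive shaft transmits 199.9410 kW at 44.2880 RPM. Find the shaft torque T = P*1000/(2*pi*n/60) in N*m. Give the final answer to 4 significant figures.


omega = 2*pi*44.2880/60 = 4.63783 rad/s
T = 199.9410*1000 / 4.63783
T = 43110 N*m


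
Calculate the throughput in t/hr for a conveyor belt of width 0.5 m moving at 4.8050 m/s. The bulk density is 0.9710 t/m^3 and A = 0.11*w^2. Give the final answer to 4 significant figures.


A = 0.11 * 0.5^2 = 0.0275 m^2
C = 0.0275 * 4.8050 * 0.9710 * 3600
C = 461.9 t/hr


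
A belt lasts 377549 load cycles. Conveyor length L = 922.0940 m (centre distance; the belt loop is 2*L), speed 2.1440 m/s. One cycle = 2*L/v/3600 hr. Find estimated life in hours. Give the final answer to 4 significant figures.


cycle_time = 2 * 922.0940 / 2.1440 / 3600 = 0.238934 hr
life = 377549 * 0.238934 = 90210 hours


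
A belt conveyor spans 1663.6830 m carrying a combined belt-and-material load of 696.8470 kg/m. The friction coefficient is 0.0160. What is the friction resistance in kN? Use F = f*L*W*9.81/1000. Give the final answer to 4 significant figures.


F = 0.0160 * 1663.6830 * 696.8470 * 9.81 / 1000
F = 182.0 kN


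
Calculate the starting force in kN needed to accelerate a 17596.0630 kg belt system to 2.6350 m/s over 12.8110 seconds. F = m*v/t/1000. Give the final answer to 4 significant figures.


F = 17596.0630 * 2.6350 / 12.8110 / 1000
F = 3.619 kN


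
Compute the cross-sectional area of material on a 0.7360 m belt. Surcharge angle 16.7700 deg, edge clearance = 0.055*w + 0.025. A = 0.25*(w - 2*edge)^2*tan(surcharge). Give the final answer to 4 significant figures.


edge = 0.055*0.7360 + 0.025 = 0.06548 m
ew = 0.7360 - 2*0.06548 = 0.60504 m
A = 0.25 * 0.60504^2 * tan(16.7700 deg)
A = 0.02758 m^2


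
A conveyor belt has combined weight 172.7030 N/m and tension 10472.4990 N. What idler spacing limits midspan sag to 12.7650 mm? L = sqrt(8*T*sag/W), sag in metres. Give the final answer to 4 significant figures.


sag = 12.7650/1000 = 0.012765 m
L = sqrt(8 * 10472.4990 * 0.012765 / 172.7030)
L = 2.488 m


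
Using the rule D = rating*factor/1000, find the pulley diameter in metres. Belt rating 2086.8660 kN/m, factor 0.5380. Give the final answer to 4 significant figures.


D = 2086.8660 * 0.5380 / 1000
D = 1.123 m


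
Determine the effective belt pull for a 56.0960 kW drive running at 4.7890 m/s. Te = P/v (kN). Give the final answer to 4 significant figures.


Te = P / v = 56.0960 / 4.7890
Te = 11.71 kN


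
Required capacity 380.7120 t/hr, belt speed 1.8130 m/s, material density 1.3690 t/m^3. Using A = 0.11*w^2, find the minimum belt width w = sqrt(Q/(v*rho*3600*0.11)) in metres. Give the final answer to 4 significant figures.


A_req = 380.7120 / (1.8130 * 1.3690 * 3600) = 0.0426082 m^2
w = sqrt(0.0426082 / 0.11)
w = 0.6224 m


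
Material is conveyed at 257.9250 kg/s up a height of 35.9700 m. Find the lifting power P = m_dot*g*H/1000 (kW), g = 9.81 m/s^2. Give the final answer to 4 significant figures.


P = 257.9250 * 9.81 * 35.9700 / 1000
P = 91.01 kW


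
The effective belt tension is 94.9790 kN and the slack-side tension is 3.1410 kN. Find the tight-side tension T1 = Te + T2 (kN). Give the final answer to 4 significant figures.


T1 = Te + T2 = 94.9790 + 3.1410
T1 = 98.12 kN


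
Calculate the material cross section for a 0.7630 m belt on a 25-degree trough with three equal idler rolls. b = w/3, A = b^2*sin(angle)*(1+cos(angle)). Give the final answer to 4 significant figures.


b = 0.7630/3 = 0.254333 m
A = 0.254333^2 * sin(25 deg) * (1 + cos(25 deg))
A = 0.05211 m^2


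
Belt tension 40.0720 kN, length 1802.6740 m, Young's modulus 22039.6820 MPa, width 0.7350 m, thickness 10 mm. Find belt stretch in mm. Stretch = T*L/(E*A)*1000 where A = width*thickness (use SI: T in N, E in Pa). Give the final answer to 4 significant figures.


A = 0.7350 * 0.01 = 0.00735 m^2
Stretch = 40.0720*1000 * 1802.6740 / (22039.6820e6 * 0.00735) * 1000
Stretch = 445.9 mm


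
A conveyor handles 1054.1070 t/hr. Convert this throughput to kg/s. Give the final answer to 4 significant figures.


m_dot = 1054.1070 * 1000 / 3600
m_dot = 292.8 kg/s


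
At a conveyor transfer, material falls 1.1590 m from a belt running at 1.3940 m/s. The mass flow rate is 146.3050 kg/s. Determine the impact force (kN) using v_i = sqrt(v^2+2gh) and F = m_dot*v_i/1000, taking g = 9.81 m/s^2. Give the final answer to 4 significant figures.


v_i = sqrt(1.3940^2 + 2*9.81*1.1590) = 4.96818 m/s
F = 146.3050 * 4.96818 / 1000
F = 0.7269 kN


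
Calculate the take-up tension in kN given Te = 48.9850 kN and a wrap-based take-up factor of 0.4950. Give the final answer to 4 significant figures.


T_tu = 48.9850 * 0.4950
T_tu = 24.25 kN


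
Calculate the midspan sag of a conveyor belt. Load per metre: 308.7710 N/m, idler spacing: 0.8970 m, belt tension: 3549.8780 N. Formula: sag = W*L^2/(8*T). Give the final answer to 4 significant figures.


sag = 308.7710 * 0.8970^2 / (8 * 3549.8780)
sag = 0.008748 m


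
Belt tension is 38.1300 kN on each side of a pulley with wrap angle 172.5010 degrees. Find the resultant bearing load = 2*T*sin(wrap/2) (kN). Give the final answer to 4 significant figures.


F = 2 * 38.1300 * sin(172.5010/2 deg)
F = 76.10 kN


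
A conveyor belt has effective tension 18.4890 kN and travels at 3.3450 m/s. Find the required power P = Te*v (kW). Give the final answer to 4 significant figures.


P = Te * v = 18.4890 * 3.3450
P = 61.85 kW


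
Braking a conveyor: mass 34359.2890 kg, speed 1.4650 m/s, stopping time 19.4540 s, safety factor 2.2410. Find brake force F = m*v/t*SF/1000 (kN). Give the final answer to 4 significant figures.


F = 34359.2890 * 1.4650 / 19.4540 * 2.2410 / 1000
F = 5.798 kN


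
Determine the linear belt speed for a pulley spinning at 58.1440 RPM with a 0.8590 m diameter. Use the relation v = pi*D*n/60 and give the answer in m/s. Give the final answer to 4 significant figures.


v = pi * 0.8590 * 58.1440 / 60
v = 2.615 m/s


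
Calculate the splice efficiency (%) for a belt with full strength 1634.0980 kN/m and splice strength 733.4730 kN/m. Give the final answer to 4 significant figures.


Eff = 733.4730 / 1634.0980 * 100
Eff = 44.89 %


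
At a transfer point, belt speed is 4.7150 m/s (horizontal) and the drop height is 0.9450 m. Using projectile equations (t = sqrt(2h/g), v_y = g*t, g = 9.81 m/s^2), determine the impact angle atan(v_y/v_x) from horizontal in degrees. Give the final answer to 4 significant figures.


t = sqrt(2*0.9450/9.81) = 0.438931 s
v_y = 9.81 * 0.438931 = 4.30591 m/s
angle = atan(4.30591 / 4.7150) = 42.40 deg


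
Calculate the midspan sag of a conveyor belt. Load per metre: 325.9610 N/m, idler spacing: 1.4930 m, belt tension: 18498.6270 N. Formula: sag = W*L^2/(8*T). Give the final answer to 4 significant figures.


sag = 325.9610 * 1.4930^2 / (8 * 18498.6270)
sag = 0.004910 m


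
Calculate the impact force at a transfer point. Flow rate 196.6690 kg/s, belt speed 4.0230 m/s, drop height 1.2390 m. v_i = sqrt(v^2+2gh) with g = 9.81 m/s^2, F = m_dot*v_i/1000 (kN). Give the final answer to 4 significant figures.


v_i = sqrt(4.0230^2 + 2*9.81*1.2390) = 6.36347 m/s
F = 196.6690 * 6.36347 / 1000
F = 1.251 kN


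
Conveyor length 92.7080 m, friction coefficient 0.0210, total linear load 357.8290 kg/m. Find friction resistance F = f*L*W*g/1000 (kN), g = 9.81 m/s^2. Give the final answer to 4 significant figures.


F = 0.0210 * 92.7080 * 357.8290 * 9.81 / 1000
F = 6.834 kN
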